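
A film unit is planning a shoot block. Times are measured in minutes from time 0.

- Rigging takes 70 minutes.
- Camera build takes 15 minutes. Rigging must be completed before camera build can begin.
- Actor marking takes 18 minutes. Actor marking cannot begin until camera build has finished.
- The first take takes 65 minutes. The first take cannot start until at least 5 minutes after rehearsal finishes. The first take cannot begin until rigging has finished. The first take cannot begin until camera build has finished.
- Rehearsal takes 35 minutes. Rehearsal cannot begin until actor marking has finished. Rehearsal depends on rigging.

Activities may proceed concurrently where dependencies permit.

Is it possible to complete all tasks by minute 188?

No

Rigging can start immediately at minute 0; it finishes at minute 70.
After rigging (finishes minute 70), camera build can start at minute 70 and finishes at minute 85.
After camera build (finishes minute 85), actor marking can start at minute 85 and finishes at minute 103.
Rehearsal needs all of actor marking (finishes minute 103); rigging (finishes minute 70). That puts its earliest start at minute 103; it finishes at 103 + 35 = minute 138.
The first take needs all of rehearsal (finishes minute 138, plus 5-minute gap → minute 143); rigging (finishes minute 70); camera build (finishes minute 85). That puts its earliest start at minute 143; it finishes at 143 + 65 = minute 208.
The earliest everything can be done is minute 208, which is after the deadline of 188, so it is not possible.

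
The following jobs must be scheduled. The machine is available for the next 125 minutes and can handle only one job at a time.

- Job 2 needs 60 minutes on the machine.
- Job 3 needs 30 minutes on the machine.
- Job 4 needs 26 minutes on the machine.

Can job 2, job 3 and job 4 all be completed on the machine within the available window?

Running back to back, the jobs need 60 + 30 + 26 = 116 minutes on the machine.
Since 116 ≤ 125, they fit within the window.

Yes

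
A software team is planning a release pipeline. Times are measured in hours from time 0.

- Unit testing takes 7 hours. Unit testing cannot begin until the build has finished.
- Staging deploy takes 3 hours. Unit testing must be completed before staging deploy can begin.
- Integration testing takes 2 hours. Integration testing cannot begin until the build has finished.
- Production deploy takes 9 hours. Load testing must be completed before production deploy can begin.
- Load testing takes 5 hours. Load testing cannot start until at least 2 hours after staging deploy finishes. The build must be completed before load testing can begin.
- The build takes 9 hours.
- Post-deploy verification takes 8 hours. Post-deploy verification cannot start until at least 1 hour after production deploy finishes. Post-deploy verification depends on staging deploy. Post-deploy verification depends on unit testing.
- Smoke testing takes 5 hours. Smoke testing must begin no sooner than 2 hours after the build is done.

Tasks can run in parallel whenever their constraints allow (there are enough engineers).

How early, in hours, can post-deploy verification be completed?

44

The build has no prerequisites, so it starts at hour 0 and finishes at hour 9.
Unit testing waits on the build (finishes hour 9), so it starts at hour 9 and finishes at 9 + 7 = hour 16.
After unit testing (finishes hour 16), staging deploy can start at hour 16 and finishes at hour 19.
For load testing: staging deploy (finishes hour 19, plus 2-hour gap → hour 21); the build (finishes hour 9). Taking the maximum gives a start of hour 21, and it finishes at 21 + 5 = hour 26.
Production deploy waits on load testing (finishes hour 26), so it starts at hour 26 and finishes at 26 + 9 = hour 35.
Post-deploy verification needs all of production deploy (finishes hour 35, plus 1-hour gap → hour 36); staging deploy (finishes hour 19); unit testing (finishes hour 16). That puts its earliest start at hour 36; it finishes at 36 + 8 = hour 44.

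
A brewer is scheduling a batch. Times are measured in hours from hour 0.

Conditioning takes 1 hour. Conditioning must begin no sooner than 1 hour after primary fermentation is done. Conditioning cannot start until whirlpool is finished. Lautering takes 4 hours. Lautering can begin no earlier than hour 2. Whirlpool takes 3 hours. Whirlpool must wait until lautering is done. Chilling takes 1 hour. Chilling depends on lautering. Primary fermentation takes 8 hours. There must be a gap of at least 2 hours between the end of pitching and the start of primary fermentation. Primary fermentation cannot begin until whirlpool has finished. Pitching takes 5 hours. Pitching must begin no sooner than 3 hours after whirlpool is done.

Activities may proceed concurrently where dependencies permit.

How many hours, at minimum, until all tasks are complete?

After its own release at hour 2, lautering can start at hour 2 and finishes at hour 6.
Chilling cannot begin until lautering (finishes hour 6). It runs from hour 6 to 6 + 1 = hour 7.
After lautering (finishes hour 6), whirlpool can start at hour 6 and finishes at hour 9.
Pitching cannot begin until whirlpool (finishes hour 9, plus 3-hour gap → hour 12). It runs from hour 12 to 12 + 5 = hour 17.
Primary fermentation needs all of pitching (finishes hour 17, plus 2-hour gap → hour 19); whirlpool (finishes hour 9). That puts its earliest start at hour 19; it finishes at 19 + 8 = hour 27.
Conditioning needs all of primary fermentation (finishes hour 27, plus 1-hour gap → hour 28); whirlpool (finishes hour 9). That puts its earliest start at hour 28; it finishes at 28 + 1 = hour 29.
All tasks are finished once the last one completes. Finish times: Lautering at 6, Whirlpool at 9, Chilling at 7, Pitching at 17, Primary fermentation at 27, Conditioning at 29. The latest is hour 29.

29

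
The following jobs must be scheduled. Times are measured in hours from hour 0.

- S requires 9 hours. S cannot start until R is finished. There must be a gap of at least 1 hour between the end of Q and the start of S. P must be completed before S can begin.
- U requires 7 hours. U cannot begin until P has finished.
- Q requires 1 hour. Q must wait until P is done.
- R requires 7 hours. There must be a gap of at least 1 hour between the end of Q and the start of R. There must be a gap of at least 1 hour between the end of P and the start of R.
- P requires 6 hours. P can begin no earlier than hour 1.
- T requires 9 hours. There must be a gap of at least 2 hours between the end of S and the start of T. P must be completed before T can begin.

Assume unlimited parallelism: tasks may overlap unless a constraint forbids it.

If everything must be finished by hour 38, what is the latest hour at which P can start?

T must finish by hour 38; it takes 9 hours, so it must start by 38 − 9 = hour 29.
S must finish before T (must start by hour 29, minus 2-hour gap → hour 27). With a 9-hour duration, S must start by 27 − 9 = hour 18.
R must finish before S (must start by hour 18). With a 7-hour duration, R must start by 18 − 7 = hour 11.
Q has several dependents: R (must start by hour 11, minus 1-hour gap → hour 10); S (must start by hour 18, minus 1-hour gap → hour 17). The earliest of those limits is hour 10, so Q must start by 10 − 1 = hour 9.
To finish by hour 38, U (duration 7) must start no later than hour 31.
For P: Q (must start by hour 9); R (must start by hour 11, minus 1-hour gap → hour 10); S (must start by hour 18); T (must start by hour 29); U (must start by hour 31). The most restrictive is hour 9; with a 6-hour duration, P must start by hour 3.

3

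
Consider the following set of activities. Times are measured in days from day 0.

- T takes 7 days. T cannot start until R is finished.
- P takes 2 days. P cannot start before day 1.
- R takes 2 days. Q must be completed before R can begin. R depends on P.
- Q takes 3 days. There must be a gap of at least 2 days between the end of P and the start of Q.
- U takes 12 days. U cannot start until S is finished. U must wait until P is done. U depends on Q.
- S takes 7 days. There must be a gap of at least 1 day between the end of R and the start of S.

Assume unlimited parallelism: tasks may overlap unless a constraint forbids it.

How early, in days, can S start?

After its own release at day 1, P can start at day 1 and finishes at day 3.
Q waits on P (finishes day 3, plus 2-day gap → day 5), so it starts at day 5 and finishes at 5 + 3 = day 8.
For R: Q (finishes day 8); P (finishes day 3). Taking the maximum gives a start of day 8, and it finishes at 8 + 2 = day 10.
S waits on R (finishes day 10, plus 1-day gap → day 11), so the earliest it can start is day 11.

11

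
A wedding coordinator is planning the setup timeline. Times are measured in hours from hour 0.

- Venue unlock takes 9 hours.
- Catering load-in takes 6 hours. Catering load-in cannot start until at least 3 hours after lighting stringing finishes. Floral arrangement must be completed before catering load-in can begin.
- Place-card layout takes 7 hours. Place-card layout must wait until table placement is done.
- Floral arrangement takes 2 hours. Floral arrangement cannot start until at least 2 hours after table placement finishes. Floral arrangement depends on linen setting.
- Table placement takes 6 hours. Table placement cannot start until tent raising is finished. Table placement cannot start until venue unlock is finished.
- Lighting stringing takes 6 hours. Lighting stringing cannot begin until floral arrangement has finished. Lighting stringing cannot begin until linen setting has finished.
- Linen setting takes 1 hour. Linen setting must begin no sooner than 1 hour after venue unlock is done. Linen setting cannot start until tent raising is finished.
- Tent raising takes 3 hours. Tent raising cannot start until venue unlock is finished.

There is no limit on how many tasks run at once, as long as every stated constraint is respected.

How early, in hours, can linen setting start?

12

Nothing blocks venue unlock, so it runs from hour 0 to hour 9.
After venue unlock (finishes hour 9), tent raising can start at hour 9 and finishes at hour 12.
Linen setting waits on venue unlock (finishes hour 9, plus 1-hour gap → hour 10); tent raising (finishes hour 12). The latest of these is hour 12, which is the earliest linen setting can start.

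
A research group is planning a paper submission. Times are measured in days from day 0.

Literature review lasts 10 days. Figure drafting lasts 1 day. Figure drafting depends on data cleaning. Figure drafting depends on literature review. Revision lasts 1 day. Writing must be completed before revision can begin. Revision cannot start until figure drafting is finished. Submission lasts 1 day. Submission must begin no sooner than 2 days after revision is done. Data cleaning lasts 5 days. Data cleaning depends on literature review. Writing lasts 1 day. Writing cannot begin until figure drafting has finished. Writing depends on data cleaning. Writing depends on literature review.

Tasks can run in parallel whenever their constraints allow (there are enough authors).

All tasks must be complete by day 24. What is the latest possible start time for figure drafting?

Submission must finish by day 24; it takes 1 day, so it must start by 24 − 1 = day 23.
Revision must finish before submission (must start by day 23, minus 2-day gap → day 21). With a 1-day duration, revision must start by 21 − 1 = day 20.
Writing feeds into revision (must start by day 20); so writing must finish by day 20 and therefore start by day 19.
Figure drafting has several dependents: writing (must start by day 19); revision (must start by day 20). The earliest of those limits is day 19, so figure drafting must start by 19 − 1 = day 18.

18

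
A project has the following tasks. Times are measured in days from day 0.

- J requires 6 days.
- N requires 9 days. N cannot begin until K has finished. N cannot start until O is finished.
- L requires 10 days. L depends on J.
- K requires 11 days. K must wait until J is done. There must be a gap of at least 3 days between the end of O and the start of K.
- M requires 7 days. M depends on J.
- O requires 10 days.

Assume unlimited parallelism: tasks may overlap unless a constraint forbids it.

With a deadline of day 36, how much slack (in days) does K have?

O has no prerequisites, so it starts at day 0 and finishes at day 10.
J can start immediately at day 0; it finishes at day 6.
K needs all of J (finishes day 6); O (finishes day 10, plus 3-day gap → day 13). That puts its earliest start at day 13; it finishes at 13 + 11 = day 24.

Working backward from the deadline:
Nothing follows N; the deadline of day 36 is its only limit. It must start by 36 − 9 = day 27.
K has to be done before N (must start by day 27). That means finishing by day 27, i.e. starting by 27 − 11 = day 16.
So K can start as early as day 13 and as late as day 16, giving 16 − 13 = 3 days of slack.

3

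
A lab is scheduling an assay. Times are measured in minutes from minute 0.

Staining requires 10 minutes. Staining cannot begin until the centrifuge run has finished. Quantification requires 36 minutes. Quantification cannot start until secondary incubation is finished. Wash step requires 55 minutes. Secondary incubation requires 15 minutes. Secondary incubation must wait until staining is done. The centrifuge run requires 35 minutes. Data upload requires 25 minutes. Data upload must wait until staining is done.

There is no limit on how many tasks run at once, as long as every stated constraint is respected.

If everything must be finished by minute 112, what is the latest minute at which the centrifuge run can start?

Nothing follows quantification; the deadline of minute 112 is its only limit. It must start by 112 − 36 = minute 76.
Secondary incubation has to be done before quantification (must start by minute 76). That means finishing by minute 76, i.e. starting by 76 − 15 = minute 61.
Nothing follows data upload; the deadline of minute 112 is its only limit. It must start by 112 − 25 = minute 87.
Staining has several dependents: secondary incubation (must start by minute 61); data upload (must start by minute 87). The earliest of those limits is minute 61, so staining must start by 61 − 10 = minute 51.
The centrifuge run must finish before staining (must start by minute 51). With a 35-minute duration, the centrifuge run must start by 51 − 35 = minute 16.

16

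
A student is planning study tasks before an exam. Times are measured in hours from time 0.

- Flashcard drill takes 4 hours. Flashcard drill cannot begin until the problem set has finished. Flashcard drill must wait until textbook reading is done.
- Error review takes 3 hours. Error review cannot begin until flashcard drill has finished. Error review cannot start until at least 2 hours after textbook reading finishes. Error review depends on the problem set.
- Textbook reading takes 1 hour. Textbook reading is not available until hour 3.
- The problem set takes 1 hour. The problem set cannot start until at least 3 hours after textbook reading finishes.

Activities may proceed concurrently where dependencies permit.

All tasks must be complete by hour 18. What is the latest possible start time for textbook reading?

6

To finish by hour 18, error review (duration 3) must start no later than hour 15.
Flashcard drill has to be done before error review (must start by hour 15). That means finishing by hour 15, i.e. starting by 15 − 4 = hour 11.
For the problem set: flashcard drill (must start by hour 11); error review (must start by hour 15). The most restrictive is hour 11; with a 1-hour duration, the problem set must start by hour 10.
Textbook reading feeds the problem set (must start by hour 10, minus 3-hour gap → hour 7); flashcard drill (must start by hour 11); error review (must start by hour 15, minus 2-hour gap → hour 13). Taking the minimum, textbook reading must finish by hour 7 and start by 7 − 1 = hour 6.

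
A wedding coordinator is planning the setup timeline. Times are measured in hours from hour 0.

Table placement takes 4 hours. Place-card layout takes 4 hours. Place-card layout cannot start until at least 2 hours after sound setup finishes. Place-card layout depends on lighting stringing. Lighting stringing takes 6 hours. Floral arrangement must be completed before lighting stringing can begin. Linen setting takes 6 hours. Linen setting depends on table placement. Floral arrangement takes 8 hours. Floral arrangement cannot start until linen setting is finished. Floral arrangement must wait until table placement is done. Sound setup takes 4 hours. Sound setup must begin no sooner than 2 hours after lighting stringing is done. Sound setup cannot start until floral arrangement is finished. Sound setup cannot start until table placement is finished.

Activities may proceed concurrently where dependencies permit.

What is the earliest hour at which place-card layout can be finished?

36

Table placement can start immediately at hour 0; it finishes at hour 4.
After table placement (finishes hour 4), linen setting can start at hour 4 and finishes at hour 10.
For floral arrangement: linen setting (finishes hour 10); table placement (finishes hour 4). Taking the maximum gives a start of hour 10, and it finishes at 10 + 8 = hour 18.
After floral arrangement (finishes hour 18), lighting stringing can start at hour 18 and finishes at hour 24.
Sound setup has to wait for lighting stringing (finishes hour 24, plus 2-hour gap → hour 26); floral arrangement (finishes hour 18); table placement (finishes hour 4). The latest of these is hour 26, so sound setup runs hour 26 to 26 + 4 = hour 30.
Place-card layout cannot start until sound setup (finishes hour 30, plus 2-hour gap → hour 32); lighting stringing (finishes hour 24). The controlling bound is hour 32, so place-card layout finishes at 32 + 4 = hour 36.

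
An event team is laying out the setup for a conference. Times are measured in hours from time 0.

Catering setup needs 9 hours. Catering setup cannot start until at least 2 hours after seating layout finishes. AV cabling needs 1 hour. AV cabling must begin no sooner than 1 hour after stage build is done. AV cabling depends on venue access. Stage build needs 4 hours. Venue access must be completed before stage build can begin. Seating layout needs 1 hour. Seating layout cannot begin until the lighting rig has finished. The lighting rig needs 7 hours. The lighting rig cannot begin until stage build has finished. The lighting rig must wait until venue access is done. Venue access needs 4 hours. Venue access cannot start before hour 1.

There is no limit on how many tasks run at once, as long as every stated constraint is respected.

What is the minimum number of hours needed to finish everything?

28

Venue access waits on its own release at hour 1, so it starts at hour 1 and finishes at 1 + 4 = hour 5.
Stage build waits on venue access (finishes hour 5), so it starts at hour 5 and finishes at 5 + 4 = hour 9.
AV cabling needs all of stage build (finishes hour 9, plus 1-hour gap → hour 10); venue access (finishes hour 5). That puts its earliest start at hour 10; it finishes at 10 + 1 = hour 11.
For the lighting rig: stage build (finishes hour 9); venue access (finishes hour 5). Taking the maximum gives a start of hour 9, and it finishes at 9 + 7 = hour 16.
Seating layout cannot begin until the lighting rig (finishes hour 16). It runs from hour 16 to 16 + 1 = hour 17.
Catering setup waits on seating layout (finishes hour 17, plus 2-hour gap → hour 19), so it starts at hour 19 and finishes at 19 + 9 = hour 28.
All tasks are finished once the last one completes. Finish times: Venue access at 5, Stage build at 9, The lighting rig at 16, AV cabling at 11, Seating layout at 17, Catering setup at 28. The latest is hour 28.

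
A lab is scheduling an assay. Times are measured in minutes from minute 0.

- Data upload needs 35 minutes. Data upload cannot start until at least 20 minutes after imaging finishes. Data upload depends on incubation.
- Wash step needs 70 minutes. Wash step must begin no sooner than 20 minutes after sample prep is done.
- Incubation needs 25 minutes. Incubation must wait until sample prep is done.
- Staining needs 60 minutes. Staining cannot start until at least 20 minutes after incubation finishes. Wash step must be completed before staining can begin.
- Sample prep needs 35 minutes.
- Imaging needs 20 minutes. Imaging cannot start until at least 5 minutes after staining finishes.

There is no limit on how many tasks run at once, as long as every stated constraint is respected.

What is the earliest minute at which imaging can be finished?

Sample prep has no prerequisites, so it starts at minute 0 and finishes at minute 35.
After sample prep (finishes minute 35, plus 20-minute gap → minute 55), wash step can start at minute 55 and finishes at minute 125.
Incubation waits on sample prep (finishes minute 35), so it starts at minute 35 and finishes at 35 + 25 = minute 60.
Staining needs all of incubation (finishes minute 60, plus 20-minute gap → minute 80); wash step (finishes minute 125). That puts its earliest start at minute 125; it finishes at 125 + 60 = minute 185.
Imaging cannot begin until staining (finishes minute 185, plus 5-minute gap → minute 190). It runs from minute 190 to 190 + 20 = minute 210.

210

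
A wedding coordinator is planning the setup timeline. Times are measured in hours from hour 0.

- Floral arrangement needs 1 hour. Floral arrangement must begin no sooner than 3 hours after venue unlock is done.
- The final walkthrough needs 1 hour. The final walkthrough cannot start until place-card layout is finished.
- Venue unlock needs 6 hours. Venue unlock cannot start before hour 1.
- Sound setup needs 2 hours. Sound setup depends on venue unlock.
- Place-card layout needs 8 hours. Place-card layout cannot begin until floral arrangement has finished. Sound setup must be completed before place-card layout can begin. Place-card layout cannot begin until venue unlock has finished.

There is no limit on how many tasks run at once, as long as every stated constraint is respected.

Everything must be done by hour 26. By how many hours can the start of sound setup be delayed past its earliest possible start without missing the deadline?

Venue unlock cannot begin until its own release at hour 1. It runs from hour 1 to 1 + 6 = hour 7.
Sound setup cannot begin until venue unlock (finishes hour 7). It runs from hour 7 to 7 + 2 = hour 9.

Working backward from the deadline:
The final walkthrough must finish by hour 26; it takes 1 hour, so it must start by 26 − 1 = hour 25.
Place-card layout has to be done before the final walkthrough (must start by hour 25). That means finishing by hour 25, i.e. starting by 25 − 8 = hour 17.
Since place-card layout (must start by hour 17) depends on it, sound setup must finish by hour 17. Backing off its 2-hour duration gives a latest start of hour 15.
So sound setup can start as early as hour 7 and as late as hour 15, giving 15 − 7 = 8 hours of slack.

8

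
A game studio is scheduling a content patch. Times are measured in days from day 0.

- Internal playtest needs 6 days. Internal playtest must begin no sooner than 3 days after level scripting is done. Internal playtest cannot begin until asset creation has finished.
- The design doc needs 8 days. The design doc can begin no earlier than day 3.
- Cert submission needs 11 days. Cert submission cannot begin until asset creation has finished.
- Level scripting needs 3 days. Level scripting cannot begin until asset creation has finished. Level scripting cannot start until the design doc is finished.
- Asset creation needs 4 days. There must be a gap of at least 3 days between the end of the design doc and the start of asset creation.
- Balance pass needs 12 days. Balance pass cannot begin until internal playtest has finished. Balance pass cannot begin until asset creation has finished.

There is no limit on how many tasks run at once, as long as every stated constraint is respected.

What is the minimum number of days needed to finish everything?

42

After its own release at day 3, the design doc can start at day 3 and finishes at day 11.
Asset creation waits on the design doc (finishes day 11, plus 3-day gap → day 14), so it starts at day 14 and finishes at 14 + 4 = day 18.
Cert submission waits on asset creation (finishes day 18), so it starts at day 18 and finishes at 18 + 11 = day 29.
Level scripting cannot start until asset creation (finishes day 18); the design doc (finishes day 11). The controlling bound is day 18, so level scripting finishes at 18 + 3 = day 21.
Internal playtest cannot start until level scripting (finishes day 21, plus 3-day gap → day 24); asset creation (finishes day 18). The controlling bound is day 24, so internal playtest finishes at 24 + 6 = day 30.
Balance pass cannot start until internal playtest (finishes day 30); asset creation (finishes day 18). The controlling bound is day 30, so balance pass finishes at 30 + 12 = day 42.
All tasks are finished once the last one completes. Finish times: The design doc at 11, Asset creation at 18, Level scripting at 21, Internal playtest at 30, Balance pass at 42, Cert submission at 29. The latest is day 42.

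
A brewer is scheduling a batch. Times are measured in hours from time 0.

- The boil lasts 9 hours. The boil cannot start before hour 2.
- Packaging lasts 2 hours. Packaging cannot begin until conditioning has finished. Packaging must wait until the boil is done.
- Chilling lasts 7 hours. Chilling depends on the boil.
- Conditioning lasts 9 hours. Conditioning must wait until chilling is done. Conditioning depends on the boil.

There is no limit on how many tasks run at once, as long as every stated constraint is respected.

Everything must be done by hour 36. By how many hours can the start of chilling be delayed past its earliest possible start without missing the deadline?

The boil waits on its own release at hour 2, so it starts at hour 2 and finishes at 2 + 9 = hour 11.
After the boil (finishes hour 11), chilling can start at hour 11 and finishes at hour 18.

Working backward from the deadline:
Packaging must finish by hour 36; it takes 2 hours, so it must start by 36 − 2 = hour 34.
Conditioning must finish before packaging (must start by hour 34). With a 9-hour duration, conditioning must start by 34 − 9 = hour 25.
Chilling feeds into conditioning (must start by hour 25); so chilling must finish by hour 25 and therefore start by hour 18.
So chilling can start as early as hour 11 and as late as hour 18, giving 18 − 11 = 7 hours of slack.

7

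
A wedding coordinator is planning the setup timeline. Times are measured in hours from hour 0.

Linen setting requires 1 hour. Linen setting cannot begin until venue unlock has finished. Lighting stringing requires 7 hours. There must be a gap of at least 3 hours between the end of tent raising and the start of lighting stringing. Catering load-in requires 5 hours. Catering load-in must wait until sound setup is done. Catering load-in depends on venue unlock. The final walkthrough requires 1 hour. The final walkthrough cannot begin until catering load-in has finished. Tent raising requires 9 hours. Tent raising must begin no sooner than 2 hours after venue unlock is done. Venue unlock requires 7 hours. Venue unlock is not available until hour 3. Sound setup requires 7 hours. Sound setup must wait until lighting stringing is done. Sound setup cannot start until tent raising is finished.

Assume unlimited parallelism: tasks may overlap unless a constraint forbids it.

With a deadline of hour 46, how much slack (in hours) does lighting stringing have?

Venue unlock waits on its own release at hour 3, so it starts at hour 3 and finishes at 3 + 7 = hour 10.
Tent raising waits on venue unlock (finishes hour 10, plus 2-hour gap → hour 12), so it starts at hour 12 and finishes at 12 + 9 = hour 21.
Lighting stringing cannot begin until tent raising (finishes hour 21, plus 3-hour gap → hour 24). It runs from hour 24 to 24 + 7 = hour 31.

Working backward from the deadline:
The final walkthrough has no dependents, so it just needs to finish by hour 46. Starting by 46 − 1 = hour 45 achieves that.
Catering load-in has to be done before the final walkthrough (must start by hour 45). That means finishing by hour 45, i.e. starting by 45 − 5 = hour 40.
Since catering load-in (must start by hour 40) depends on it, sound setup must finish by hour 40. Backing off its 7-hour duration gives a latest start of hour 33.
Lighting stringing has to be done before sound setup (must start by hour 33). That means finishing by hour 33, i.e. starting by 33 − 7 = hour 26.
So lighting stringing can start as early as hour 24 and as late as hour 26, giving 26 − 24 = 2 hours of slack.

2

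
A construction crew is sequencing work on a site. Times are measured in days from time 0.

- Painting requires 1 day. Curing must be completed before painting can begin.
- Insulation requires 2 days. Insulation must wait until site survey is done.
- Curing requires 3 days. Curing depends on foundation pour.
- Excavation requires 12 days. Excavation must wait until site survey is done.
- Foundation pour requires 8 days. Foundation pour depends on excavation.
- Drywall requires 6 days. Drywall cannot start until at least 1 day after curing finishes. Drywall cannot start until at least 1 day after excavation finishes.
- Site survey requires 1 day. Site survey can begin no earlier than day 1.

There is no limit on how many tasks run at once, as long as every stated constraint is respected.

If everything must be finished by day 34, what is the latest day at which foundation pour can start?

Drywall must finish by day 34; it takes 6 days, so it must start by 34 − 6 = day 28.
Painting must finish by day 34; it takes 1 day, so it must start by 34 − 1 = day 33.
Curing must finish in time for drywall (must start by day 28, minus 1-day gap → day 27); painting (must start by day 33). The tightest is day 27, so curing must start by 27 − 3 = day 24.
Foundation pour has to be done before curing (must start by day 24). That means finishing by day 24, i.e. starting by 24 − 8 = day 16.

16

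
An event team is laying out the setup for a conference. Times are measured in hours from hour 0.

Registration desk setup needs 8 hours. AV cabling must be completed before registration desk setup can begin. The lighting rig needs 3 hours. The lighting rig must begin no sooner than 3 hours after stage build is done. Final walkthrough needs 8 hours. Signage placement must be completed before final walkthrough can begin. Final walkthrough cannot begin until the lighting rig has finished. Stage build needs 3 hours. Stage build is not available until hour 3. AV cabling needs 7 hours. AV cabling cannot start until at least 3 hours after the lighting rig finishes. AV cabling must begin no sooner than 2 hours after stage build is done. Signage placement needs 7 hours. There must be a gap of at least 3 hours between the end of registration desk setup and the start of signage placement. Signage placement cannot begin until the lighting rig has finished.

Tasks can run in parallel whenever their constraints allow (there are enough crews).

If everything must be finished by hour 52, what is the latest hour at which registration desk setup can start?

Final walkthrough has no dependents, so it just needs to finish by hour 52. Starting by 52 − 8 = hour 44 achieves that.
Signage placement must finish before final walkthrough (must start by hour 44). With a 7-hour duration, signage placement must start by 44 − 7 = hour 37.
Registration desk setup must finish before signage placement (must start by hour 37, minus 3-hour gap → hour 34). With an 8-hour duration, registration desk setup must start by 34 − 8 = hour 26.

26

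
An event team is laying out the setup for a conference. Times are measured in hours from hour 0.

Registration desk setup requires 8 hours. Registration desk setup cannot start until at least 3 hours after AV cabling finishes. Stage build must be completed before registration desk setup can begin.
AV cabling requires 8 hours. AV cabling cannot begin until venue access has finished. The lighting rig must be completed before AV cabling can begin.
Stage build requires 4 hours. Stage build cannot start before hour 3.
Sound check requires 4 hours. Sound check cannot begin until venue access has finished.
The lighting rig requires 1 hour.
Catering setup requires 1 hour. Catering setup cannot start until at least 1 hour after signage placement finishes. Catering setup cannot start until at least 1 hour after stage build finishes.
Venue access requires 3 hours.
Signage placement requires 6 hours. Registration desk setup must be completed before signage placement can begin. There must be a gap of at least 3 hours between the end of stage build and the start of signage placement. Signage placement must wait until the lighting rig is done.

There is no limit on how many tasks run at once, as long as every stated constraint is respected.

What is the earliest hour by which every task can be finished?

30

Nothing blocks the lighting rig, so it runs from hour 0 to hour 1.
Stage build cannot begin until its own release at hour 3. It runs from hour 3 to 3 + 4 = hour 7.
Venue access can start immediately at hour 0; it finishes at hour 3.
Sound check cannot begin until venue access (finishes hour 3). It runs from hour 3 to 3 + 4 = hour 7.
AV cabling needs all of venue access (finishes hour 3); the lighting rig (finishes hour 1). That puts its earliest start at hour 3; it finishes at 3 + 8 = hour 11.
For registration desk setup: AV cabling (finishes hour 11, plus 3-hour gap → hour 14); stage build (finishes hour 7). Taking the maximum gives a start of hour 14, and it finishes at 14 + 8 = hour 22.
Signage placement has to wait for registration desk setup (finishes hour 22); stage build (finishes hour 7, plus 3-hour gap → hour 10); the lighting rig (finishes hour 1). The latest of these is hour 22, so signage placement runs hour 22 to 22 + 6 = hour 28.
Catering setup needs all of signage placement (finishes hour 28, plus 1-hour gap → hour 29); stage build (finishes hour 7, plus 1-hour gap → hour 8). That puts its earliest start at hour 29; it finishes at 29 + 1 = hour 30.
All tasks are finished once the last one completes. Finish times: Venue access at 3, Stage build at 7, The lighting rig at 1, AV cabling at 11, Registration desk setup at 22, Signage placement at 28, Catering setup at 30, Sound check at 7. The latest is hour 30.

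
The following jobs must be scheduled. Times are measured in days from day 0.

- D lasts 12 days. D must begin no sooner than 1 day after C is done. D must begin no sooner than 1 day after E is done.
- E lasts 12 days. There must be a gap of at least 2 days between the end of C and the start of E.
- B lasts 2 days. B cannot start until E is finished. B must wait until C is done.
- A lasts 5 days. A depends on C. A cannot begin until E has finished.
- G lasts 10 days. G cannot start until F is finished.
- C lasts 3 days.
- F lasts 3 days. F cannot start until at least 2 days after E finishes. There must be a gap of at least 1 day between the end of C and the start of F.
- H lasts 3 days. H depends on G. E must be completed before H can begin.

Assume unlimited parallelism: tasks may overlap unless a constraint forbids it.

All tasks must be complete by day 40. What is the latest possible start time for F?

Nothing follows H; the deadline of day 40 is its only limit. It must start by 40 − 3 = day 37.
G feeds into H (must start by day 37); so G must finish by day 37 and therefore start by day 27.
F must finish before G (must start by day 27). With a 3-day duration, F must start by 27 − 3 = day 24.

24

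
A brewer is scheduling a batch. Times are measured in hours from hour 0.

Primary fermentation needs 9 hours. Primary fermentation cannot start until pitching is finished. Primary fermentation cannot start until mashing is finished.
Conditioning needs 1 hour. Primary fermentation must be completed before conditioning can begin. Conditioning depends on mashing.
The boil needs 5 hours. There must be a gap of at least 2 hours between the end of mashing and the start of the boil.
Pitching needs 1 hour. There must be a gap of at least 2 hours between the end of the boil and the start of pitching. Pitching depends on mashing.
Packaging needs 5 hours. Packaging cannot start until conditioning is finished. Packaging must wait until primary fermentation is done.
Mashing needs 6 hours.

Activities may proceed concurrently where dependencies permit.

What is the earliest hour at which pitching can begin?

Mashing has no prerequisites, so it starts at hour 0 and finishes at hour 6.
The boil waits on mashing (finishes hour 6, plus 2-hour gap → hour 8), so it starts at hour 8 and finishes at 8 + 5 = hour 13.
Pitching waits on the boil (finishes hour 13, plus 2-hour gap → hour 15); mashing (finishes hour 6). The latest of these is hour 15, which is the earliest pitching can start.

15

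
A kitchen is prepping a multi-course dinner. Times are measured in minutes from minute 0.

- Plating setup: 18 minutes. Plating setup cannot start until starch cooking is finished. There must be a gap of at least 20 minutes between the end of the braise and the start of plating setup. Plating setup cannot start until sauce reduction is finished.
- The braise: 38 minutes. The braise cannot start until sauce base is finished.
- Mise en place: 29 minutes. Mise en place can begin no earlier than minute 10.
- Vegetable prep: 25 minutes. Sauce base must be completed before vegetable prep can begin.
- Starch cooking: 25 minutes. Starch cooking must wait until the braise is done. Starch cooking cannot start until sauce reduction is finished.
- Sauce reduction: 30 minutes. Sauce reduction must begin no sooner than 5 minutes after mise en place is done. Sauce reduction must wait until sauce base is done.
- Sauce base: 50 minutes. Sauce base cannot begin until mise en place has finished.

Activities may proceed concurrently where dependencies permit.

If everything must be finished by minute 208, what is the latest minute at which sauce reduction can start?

135

Nothing follows plating setup; the deadline of minute 208 is its only limit. It must start by 208 − 18 = minute 190.
Since plating setup (must start by minute 190) depends on it, starch cooking must finish by minute 190. Backing off its 25-minute duration gives a latest start of minute 165.
Sauce reduction must finish in time for starch cooking (must start by minute 165); plating setup (must start by minute 190). The tightest is minute 165, so sauce reduction must start by 165 − 30 = minute 135.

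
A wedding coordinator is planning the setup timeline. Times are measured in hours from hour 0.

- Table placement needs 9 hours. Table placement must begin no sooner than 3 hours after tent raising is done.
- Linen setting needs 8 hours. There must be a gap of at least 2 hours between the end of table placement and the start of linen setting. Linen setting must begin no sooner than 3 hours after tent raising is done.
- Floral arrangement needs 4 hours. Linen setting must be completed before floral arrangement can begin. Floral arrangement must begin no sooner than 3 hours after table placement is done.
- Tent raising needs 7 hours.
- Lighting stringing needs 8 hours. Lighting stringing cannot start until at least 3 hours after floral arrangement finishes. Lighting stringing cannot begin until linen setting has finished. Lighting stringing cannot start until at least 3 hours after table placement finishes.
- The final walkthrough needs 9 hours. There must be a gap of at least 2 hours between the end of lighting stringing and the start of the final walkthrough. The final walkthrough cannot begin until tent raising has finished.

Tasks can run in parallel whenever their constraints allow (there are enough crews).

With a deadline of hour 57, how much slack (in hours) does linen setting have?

2

Tent raising has no prerequisites, so it starts at hour 0 and finishes at hour 7.
Table placement cannot begin until tent raising (finishes hour 7, plus 3-hour gap → hour 10). It runs from hour 10 to 10 + 9 = hour 19.
Linen setting needs all of table placement (finishes hour 19, plus 2-hour gap → hour 21); tent raising (finishes hour 7, plus 3-hour gap → hour 10). That puts its earliest start at hour 21; it finishes at 21 + 8 = hour 29.

Working backward from the deadline:
To finish by hour 57, the final walkthrough (duration 9) must start no later than hour 48.
Lighting stringing feeds into the final walkthrough (must start by hour 48, minus 2-hour gap → hour 46); so lighting stringing must finish by hour 46 and therefore start by hour 38.
Floral arrangement feeds into lighting stringing (must start by hour 38, minus 3-hour gap → hour 35); so floral arrangement must finish by hour 35 and therefore start by hour 31.
For linen setting: floral arrangement (must start by hour 31); lighting stringing (must start by hour 38). The most restrictive is hour 31; with an 8-hour duration, linen setting must start by hour 23.
So linen setting can start as early as hour 21 and as late as hour 23, giving 23 − 21 = 2 hours of slack.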